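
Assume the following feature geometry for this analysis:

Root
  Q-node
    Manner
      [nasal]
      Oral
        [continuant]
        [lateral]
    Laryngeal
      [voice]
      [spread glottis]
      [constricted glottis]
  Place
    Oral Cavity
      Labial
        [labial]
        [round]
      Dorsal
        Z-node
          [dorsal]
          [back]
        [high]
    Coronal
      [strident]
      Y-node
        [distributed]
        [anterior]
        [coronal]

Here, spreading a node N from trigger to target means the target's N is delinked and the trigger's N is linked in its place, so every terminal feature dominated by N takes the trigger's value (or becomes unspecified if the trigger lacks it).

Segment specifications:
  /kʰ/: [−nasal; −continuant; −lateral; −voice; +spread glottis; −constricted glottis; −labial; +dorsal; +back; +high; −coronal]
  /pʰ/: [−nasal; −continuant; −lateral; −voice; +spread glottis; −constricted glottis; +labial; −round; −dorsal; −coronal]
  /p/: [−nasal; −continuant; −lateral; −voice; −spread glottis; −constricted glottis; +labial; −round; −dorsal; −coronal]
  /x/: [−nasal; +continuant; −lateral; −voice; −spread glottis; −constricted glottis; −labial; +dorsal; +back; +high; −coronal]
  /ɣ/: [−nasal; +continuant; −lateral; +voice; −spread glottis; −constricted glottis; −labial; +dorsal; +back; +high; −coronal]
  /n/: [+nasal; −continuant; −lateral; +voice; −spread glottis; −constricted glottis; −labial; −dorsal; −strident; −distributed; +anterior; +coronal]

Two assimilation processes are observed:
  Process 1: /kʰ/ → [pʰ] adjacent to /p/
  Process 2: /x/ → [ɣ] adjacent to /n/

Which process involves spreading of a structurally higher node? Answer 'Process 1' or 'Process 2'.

Process 1

In Process 1, [labial], [round], [dorsal], [high], [back] change, so the minimal spreading node is Oral Cavity at depth 2.
In Process 2, [voice] changes, so the minimal spreading node is [voice] at depth 3.
Oral Cavity (depth 2) sits above [voice] (depth 3), making Process 1 the one with the higher spreading node.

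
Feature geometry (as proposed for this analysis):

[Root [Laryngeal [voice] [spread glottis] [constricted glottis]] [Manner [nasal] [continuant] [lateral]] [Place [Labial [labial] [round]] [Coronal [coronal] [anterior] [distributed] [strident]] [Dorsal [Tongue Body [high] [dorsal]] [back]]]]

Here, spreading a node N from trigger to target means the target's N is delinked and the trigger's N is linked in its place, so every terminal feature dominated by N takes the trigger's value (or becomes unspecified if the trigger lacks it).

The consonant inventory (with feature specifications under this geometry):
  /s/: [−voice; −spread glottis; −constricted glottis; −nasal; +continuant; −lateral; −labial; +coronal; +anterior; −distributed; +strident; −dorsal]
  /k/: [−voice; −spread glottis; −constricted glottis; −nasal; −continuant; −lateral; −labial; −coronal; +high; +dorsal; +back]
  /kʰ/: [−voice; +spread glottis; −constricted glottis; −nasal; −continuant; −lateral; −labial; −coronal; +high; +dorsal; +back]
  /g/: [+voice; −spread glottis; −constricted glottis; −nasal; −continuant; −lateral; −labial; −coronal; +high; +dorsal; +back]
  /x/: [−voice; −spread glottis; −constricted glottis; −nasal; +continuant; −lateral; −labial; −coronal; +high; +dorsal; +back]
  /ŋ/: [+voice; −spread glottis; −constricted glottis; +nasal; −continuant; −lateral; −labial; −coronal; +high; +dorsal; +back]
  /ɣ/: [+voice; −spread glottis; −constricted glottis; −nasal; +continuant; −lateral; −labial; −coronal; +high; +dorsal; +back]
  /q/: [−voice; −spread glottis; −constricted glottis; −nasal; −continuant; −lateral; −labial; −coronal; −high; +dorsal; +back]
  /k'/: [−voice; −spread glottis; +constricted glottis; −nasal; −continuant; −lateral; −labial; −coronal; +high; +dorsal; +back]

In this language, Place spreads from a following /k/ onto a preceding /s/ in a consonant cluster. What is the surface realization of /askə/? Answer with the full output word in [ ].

[axkə]

The Place node dominates the terminals [labial], [round], [coronal], [anterior], [distributed], [strident], [high], [dorsal], [back].
After delinking /s/'s Place and linking /k/'s, the affected terminals become [−labial], [−coronal], [+high], [+dorsal], [+back]; [voice], [spread glottis], [constricted glottis], … (outside Place) are retained from /s/.
This feature bundle is that of [x], so /askə/ surfaces as [axkə].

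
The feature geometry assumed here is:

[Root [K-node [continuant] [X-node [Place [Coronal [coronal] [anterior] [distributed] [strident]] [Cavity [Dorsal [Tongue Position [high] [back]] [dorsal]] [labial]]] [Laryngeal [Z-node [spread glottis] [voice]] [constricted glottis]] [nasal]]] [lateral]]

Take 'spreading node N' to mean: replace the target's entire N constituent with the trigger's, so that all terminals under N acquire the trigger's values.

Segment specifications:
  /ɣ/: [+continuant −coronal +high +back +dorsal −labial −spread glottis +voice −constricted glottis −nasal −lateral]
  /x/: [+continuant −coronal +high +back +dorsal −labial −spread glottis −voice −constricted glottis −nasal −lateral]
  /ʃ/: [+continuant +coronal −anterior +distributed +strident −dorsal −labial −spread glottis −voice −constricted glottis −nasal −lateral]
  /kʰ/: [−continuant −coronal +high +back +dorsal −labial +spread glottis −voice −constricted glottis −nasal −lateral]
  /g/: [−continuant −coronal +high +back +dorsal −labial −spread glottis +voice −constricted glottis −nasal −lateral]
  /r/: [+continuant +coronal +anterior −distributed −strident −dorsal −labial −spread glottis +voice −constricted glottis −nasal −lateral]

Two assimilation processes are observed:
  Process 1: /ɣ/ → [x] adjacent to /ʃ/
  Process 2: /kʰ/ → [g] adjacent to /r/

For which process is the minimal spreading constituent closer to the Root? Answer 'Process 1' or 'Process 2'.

Process 1: the feature that changes is [voice]; the minimal node is [voice] (depth 5).
In Process 2, [voice], [spread glottis] change, so the minimal spreading node is Z-node at depth 4.
Depth 4 < depth 5; Process 2 involves the structurally higher constituent Z-node.

Process 2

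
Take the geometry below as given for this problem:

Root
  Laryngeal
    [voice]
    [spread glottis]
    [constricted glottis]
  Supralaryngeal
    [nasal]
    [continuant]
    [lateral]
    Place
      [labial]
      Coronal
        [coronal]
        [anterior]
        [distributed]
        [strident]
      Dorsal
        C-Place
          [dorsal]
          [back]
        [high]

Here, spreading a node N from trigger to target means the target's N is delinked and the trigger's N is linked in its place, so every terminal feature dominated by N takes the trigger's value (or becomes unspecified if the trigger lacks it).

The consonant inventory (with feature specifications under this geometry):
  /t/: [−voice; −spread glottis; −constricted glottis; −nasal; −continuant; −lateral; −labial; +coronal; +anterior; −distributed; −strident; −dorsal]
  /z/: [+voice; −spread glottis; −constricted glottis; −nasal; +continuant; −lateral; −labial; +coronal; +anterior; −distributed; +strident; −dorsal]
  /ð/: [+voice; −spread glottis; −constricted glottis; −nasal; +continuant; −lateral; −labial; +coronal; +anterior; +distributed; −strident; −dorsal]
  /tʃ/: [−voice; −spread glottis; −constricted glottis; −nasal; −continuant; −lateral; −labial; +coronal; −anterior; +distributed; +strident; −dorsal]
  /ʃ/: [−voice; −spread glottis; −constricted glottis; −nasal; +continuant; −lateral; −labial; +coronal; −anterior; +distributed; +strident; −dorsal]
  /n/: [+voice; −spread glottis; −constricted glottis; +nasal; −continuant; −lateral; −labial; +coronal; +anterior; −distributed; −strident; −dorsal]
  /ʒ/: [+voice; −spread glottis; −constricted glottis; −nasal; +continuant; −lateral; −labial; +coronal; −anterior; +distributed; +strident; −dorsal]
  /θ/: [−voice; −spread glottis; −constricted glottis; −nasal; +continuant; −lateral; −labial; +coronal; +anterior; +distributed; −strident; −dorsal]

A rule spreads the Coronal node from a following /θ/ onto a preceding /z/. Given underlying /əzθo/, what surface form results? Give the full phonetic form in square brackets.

Terminals under Coronal in this geometry: [coronal], [anterior], [distributed], [strident].
After delinking /z/'s Coronal and linking /θ/'s, the affected terminals become [+coronal], [+anterior], [+distributed], [−strident]; [voice], [spread glottis], [constricted glottis], … (outside Coronal) are retained from /z/.
This feature bundle is that of [ð], so /əzθo/ surfaces as [əðθo].

[əðθo]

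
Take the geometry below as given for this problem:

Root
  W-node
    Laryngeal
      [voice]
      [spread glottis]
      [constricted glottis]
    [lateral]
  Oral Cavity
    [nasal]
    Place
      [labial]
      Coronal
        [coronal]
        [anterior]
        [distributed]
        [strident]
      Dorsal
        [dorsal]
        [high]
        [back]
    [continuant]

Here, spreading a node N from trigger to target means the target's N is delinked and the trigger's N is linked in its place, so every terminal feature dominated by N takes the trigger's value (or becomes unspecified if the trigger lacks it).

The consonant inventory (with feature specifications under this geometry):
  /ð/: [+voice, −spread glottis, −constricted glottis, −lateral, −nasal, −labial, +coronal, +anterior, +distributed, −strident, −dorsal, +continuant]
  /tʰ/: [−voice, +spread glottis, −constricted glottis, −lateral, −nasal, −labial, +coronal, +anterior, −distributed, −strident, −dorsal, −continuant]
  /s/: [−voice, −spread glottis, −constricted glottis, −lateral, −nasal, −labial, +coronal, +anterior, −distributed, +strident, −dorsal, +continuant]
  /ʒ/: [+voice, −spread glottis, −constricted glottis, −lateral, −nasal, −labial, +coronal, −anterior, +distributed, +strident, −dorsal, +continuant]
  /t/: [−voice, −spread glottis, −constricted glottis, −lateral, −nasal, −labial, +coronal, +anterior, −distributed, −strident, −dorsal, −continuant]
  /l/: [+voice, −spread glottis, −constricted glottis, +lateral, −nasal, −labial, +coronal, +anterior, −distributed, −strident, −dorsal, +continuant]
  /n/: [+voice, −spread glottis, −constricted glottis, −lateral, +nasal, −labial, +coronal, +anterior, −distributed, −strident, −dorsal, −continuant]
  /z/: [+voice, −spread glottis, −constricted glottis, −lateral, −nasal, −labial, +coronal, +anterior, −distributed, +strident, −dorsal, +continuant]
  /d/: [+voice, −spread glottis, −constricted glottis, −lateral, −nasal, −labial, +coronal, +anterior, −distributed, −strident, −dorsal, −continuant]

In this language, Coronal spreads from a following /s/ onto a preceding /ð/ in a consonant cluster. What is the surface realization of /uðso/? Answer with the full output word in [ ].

The Coronal node dominates the terminals [coronal], [anterior], [distributed], [strident].
Spreading Coronal from /s/ onto /ð/ replaces those values with /s/'s: [+coronal], [+anterior], [−distributed], [+strident]. Features outside Coronal ([voice], [spread glottis], [constricted glottis], …) stay as in /ð/.
Among the inventory, only /z/ has exactly this specification, giving the surface form [uzso].

[uzso]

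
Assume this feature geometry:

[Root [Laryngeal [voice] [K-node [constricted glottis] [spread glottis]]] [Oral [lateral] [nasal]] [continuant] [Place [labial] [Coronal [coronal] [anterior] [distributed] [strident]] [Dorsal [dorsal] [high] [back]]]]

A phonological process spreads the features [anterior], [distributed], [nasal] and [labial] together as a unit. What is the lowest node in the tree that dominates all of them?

[anterior] lies under Coronal (below Place).
[distributed] lies under Coronal (below Place).
[nasal]: Root → Oral → [nasal].
[labial] lies under Place (below Place).
The listed terminals split across distinct daughters of Root, so Root itself is the smallest node containing them all.

Root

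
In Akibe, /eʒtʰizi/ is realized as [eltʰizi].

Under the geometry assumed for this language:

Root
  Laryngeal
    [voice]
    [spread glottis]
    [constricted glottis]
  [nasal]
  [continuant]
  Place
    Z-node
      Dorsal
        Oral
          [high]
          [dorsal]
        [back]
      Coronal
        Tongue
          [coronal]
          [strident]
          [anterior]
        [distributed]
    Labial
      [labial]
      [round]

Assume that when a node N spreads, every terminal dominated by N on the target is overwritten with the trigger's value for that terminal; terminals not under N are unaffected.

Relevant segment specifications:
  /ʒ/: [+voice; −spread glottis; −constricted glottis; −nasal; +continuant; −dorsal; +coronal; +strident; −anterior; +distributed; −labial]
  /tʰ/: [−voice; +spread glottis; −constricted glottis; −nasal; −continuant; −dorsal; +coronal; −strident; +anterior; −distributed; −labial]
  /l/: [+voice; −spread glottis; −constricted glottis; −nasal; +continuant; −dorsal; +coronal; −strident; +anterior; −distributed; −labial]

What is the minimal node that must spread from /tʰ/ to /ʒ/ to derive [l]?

The alternation /ʒ/ → [l] changes [anterior], [distributed], [strident] and nothing else.
These terminals are all dominated by Coronal, and no proper subconstituent of Coronal covers them all; Coronal is their lowest common ancestor.
Spreading Coronal from /tʰ/ overwrites each of those terminals with /tʰ/'s values, yielding exactly [l].
[voice], [continuant] stay as in /ʒ/ although /tʰ/ differs there, so no node dominating them spread; among the remaining candidates Coronal is the lowest that derives the output.

Coronal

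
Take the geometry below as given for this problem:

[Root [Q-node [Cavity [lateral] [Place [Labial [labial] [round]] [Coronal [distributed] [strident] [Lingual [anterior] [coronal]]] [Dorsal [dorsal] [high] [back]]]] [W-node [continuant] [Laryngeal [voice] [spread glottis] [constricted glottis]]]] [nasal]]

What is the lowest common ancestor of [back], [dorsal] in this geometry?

[back] is immediately dominated by Dorsal.
[dorsal] is immediately dominated by Dorsal.
Dorsal is the lowest common ancestor — every listed feature sits under it, and no single subconstituent of Dorsal covers them all.

Dorsal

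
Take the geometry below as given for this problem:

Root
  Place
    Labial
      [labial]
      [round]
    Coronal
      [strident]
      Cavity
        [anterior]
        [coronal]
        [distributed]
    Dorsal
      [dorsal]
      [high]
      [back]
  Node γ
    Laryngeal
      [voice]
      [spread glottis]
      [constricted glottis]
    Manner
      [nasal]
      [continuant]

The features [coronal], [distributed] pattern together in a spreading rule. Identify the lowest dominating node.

[coronal] lies under Cavity (below Place).
[distributed]: Root ▹ Place ▹ Coronal ▹ Cavity ▹ [distributed].
These paths first converge at Cavity; no daughter of Cavity dominates all 2 features, so Cavity is the minimal constituent.

Cavity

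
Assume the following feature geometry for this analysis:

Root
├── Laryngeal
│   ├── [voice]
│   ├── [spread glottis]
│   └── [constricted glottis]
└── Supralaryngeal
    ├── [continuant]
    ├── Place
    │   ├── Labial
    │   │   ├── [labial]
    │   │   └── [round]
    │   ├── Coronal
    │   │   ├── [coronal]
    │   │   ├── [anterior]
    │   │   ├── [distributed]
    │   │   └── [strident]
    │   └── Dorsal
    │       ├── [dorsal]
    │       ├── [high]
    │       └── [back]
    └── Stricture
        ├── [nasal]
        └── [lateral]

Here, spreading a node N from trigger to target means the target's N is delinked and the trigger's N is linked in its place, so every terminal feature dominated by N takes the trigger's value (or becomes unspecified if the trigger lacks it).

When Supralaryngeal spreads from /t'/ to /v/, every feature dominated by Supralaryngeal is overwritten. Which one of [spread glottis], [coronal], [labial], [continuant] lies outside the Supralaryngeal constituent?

Supralaryngeal dominates exactly [continuant], [labial], [round], [coronal], [anterior], [distributed], [strident], [dorsal], [high], [back], [nasal], [lateral].
[coronal], [continuant], [labial] all lie under Supralaryngeal, so they are overwritten when Supralaryngeal spreads.
[spread glottis] is not within the Supralaryngeal subtree (it hangs from Laryngeal), so /v/'s [spread glottis] value survives.

[spread glottis]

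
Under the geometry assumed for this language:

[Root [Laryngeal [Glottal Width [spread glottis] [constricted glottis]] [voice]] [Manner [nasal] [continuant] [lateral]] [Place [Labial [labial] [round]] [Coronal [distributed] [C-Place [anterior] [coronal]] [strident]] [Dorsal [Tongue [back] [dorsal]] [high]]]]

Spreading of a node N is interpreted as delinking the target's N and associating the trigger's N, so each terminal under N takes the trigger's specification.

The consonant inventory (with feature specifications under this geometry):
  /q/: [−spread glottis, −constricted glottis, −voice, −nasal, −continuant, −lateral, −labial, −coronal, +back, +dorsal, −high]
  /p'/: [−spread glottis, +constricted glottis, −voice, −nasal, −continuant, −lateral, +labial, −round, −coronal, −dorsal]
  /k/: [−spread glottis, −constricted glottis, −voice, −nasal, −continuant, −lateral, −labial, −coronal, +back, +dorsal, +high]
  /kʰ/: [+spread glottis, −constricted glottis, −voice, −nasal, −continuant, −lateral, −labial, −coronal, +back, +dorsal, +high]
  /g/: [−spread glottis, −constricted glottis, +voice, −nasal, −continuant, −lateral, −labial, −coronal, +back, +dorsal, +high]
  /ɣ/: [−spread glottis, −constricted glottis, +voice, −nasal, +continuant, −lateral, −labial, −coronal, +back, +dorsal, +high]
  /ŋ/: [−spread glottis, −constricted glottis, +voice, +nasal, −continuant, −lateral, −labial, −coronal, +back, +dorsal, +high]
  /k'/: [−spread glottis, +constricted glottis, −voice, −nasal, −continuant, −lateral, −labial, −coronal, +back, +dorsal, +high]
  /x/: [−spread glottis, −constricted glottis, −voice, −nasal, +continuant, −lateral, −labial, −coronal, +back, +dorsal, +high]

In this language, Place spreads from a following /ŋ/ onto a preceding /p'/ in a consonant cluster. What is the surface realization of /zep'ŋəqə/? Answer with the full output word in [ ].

[zek'ŋəqə]

Place immediately or transitively dominates [labial], [round], [distributed], [anterior], [coronal], [strident], [back], [dorsal], [high].
The target acquires /ŋ/'s values for everything under Place — [−labial], [−coronal], [+back], [+dorsal], [+high] — while keeping its own [spread glottis], [constricted glottis], [voice], ….
The resulting bundle matches /k'/ in the inventory; substituting it for /p'/ gives [zek'ŋəqə].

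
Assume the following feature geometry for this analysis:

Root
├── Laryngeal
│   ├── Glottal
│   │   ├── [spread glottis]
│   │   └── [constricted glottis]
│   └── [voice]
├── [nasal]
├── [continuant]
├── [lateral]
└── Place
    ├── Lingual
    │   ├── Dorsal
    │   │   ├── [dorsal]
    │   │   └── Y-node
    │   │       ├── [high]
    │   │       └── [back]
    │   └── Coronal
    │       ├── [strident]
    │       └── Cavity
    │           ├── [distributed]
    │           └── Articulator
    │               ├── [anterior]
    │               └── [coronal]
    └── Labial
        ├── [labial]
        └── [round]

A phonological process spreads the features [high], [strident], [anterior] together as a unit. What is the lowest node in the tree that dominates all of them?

Lingual

[high] lies under Y-node (below Place).
[strident]: Root ▹ Place ▹ Lingual ▹ Coronal ▹ [strident].
[anterior] lies under Articulator (below Place).
Lingual is the lowest common ancestor — every listed feature sits under it, and no single subconstituent of Lingual covers them all.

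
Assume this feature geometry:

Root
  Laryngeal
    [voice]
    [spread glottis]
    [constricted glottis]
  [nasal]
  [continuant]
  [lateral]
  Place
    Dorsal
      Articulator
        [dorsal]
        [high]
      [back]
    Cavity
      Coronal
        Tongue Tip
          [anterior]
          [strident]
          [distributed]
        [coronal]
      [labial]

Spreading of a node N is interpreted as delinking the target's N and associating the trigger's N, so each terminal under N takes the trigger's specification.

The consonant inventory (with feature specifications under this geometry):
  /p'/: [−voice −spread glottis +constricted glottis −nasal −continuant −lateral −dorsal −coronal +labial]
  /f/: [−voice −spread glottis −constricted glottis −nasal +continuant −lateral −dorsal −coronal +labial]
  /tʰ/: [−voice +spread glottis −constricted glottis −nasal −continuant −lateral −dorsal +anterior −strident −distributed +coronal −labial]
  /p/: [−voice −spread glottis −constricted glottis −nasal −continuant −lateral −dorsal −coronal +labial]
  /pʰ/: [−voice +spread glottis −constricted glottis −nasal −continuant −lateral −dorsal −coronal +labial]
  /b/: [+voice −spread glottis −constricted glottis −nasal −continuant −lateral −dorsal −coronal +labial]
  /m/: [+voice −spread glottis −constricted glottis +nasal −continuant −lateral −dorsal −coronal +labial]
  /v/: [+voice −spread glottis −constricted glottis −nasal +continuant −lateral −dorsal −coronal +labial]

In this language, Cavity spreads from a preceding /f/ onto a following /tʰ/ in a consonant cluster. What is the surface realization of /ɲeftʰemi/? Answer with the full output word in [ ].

Cavity immediately or transitively dominates [anterior], [strident], [distributed], [coronal], [labial].
Spreading Cavity from /f/ onto /tʰ/ replaces those values with /f/'s: [−coronal], [+labial]. Features outside Cavity ([voice], [spread glottis], [constricted glottis], …) stay as in /tʰ/.
Among the inventory, only /pʰ/ has exactly this specification, giving the surface form [ɲefpʰemi].

[ɲefpʰemi]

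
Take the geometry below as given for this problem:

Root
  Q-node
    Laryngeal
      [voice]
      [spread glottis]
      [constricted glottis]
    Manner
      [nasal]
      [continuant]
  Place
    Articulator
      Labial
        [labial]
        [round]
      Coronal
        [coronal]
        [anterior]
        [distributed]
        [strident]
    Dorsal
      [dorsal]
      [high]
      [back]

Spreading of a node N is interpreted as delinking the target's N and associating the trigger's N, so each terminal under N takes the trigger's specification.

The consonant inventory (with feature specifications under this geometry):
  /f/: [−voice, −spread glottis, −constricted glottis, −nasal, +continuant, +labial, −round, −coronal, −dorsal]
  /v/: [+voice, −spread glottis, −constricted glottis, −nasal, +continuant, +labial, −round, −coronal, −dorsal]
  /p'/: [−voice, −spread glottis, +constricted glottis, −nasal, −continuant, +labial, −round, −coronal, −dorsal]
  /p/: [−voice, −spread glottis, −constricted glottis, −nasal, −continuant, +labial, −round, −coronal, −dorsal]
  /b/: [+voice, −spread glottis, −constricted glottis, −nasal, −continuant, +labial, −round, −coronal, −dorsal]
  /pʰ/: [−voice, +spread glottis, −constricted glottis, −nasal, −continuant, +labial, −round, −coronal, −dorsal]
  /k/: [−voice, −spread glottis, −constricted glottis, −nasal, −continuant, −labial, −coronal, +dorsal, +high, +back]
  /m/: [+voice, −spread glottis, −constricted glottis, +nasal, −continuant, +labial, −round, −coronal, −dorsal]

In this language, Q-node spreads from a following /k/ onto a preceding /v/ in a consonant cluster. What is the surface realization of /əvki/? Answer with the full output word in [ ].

[əpki]

Q-node immediately or transitively dominates [voice], [spread glottis], [constricted glottis], [nasal], [continuant].
Spreading Q-node from /k/ onto /v/ replaces those values with /k/'s: [−voice], [−spread glottis], [−constricted glottis], [−nasal], [−continuant]. Features outside Q-node ([labial], [round], [coronal], …) stay as in /v/.
The resulting bundle matches /p/ in the inventory; substituting it for /v/ gives [əpki].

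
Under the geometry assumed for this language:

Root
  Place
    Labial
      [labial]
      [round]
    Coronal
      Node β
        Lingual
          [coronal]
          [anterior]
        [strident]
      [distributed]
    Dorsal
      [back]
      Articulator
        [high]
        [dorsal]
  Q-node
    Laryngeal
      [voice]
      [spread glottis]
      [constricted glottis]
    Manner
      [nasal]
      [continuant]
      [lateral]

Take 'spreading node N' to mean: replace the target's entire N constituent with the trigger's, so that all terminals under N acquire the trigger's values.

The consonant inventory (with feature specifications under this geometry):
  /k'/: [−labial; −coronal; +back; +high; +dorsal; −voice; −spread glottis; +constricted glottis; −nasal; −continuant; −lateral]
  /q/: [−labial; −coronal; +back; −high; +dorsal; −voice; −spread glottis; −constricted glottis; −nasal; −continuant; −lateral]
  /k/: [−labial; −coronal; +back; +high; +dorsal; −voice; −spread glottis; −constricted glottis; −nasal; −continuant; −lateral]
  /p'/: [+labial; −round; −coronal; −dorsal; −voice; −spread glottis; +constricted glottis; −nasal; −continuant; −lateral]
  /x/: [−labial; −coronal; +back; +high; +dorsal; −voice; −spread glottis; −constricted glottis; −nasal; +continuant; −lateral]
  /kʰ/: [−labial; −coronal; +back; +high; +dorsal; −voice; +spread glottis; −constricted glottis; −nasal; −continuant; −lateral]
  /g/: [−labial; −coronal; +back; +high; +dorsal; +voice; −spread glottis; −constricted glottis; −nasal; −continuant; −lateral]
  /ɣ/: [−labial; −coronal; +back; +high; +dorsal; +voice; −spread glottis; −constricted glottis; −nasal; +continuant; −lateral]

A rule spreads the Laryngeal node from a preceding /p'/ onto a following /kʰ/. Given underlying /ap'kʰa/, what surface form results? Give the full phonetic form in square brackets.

Terminals under Laryngeal in this geometry: [voice], [spread glottis], [constricted glottis].
After delinking /kʰ/'s Laryngeal and linking /p'/'s, the affected terminals become [−voice], [−spread glottis], [+constricted glottis]; [labial], [coronal], [back], … (outside Laryngeal) are retained from /kʰ/.
This feature bundle is that of [k'], so /ap'kʰa/ surfaces as [ap'k'a].

[ap'k'a]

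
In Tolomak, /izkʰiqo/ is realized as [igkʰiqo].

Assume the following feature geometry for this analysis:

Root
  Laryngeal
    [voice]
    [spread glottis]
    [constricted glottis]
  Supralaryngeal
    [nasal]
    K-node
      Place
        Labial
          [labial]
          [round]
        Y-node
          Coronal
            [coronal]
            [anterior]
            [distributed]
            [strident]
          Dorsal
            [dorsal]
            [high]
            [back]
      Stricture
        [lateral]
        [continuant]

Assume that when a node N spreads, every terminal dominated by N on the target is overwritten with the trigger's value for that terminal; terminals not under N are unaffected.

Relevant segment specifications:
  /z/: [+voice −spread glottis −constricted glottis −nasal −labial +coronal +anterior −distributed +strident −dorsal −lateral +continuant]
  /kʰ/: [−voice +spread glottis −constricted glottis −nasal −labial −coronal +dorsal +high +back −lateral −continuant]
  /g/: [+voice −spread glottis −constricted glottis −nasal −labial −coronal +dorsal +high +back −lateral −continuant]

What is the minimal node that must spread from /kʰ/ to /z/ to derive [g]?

Comparing /z/ with its surface form [g], the features that change are [continuant], [coronal], [anterior], [distributed], [strident], [dorsal], [high], [back].
The smallest constituent containing every changed terminal is K-node — each of its daughters lacks at least one of the affected features.
Delinking /z/'s K-node and associating /kʰ/'s K-node gives precisely the feature bundle of [g].
[voice], [spread glottis] stay as in /z/ although /kʰ/ differs there, so no node dominating them spread; among the remaining candidates K-node is the lowest that derives the output.

K-node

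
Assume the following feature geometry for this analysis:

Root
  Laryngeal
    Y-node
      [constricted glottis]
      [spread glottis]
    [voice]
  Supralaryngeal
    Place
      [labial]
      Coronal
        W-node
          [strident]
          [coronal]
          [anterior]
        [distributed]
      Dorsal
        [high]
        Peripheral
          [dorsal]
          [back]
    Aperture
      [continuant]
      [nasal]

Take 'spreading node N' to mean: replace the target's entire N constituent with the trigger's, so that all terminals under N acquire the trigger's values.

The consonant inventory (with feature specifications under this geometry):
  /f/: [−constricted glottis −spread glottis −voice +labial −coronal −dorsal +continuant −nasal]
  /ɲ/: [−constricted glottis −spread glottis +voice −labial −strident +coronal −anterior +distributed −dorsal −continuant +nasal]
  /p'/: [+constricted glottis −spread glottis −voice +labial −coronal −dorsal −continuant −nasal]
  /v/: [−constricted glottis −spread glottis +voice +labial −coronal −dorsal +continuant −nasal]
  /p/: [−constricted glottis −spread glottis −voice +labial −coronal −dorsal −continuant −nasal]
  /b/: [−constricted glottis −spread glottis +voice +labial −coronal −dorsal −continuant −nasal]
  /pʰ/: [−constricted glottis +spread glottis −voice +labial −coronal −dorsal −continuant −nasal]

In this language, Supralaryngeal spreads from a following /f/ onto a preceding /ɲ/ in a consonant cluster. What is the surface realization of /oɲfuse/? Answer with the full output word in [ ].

Supralaryngeal immediately or transitively dominates [labial], [strident], [coronal], [anterior], [distributed], [high], [dorsal], [back], [continuant], [nasal].
After delinking /ɲ/'s Supralaryngeal and linking /f/'s, the affected terminals become [+labial], [−coronal], [−dorsal], [+continuant], [−nasal]; [constricted glottis], [spread glottis], [voice] (outside Supralaryngeal) are retained from /ɲ/.
The resulting bundle matches /v/ in the inventory; substituting it for /ɲ/ gives [ovfuse].

[ovfuse]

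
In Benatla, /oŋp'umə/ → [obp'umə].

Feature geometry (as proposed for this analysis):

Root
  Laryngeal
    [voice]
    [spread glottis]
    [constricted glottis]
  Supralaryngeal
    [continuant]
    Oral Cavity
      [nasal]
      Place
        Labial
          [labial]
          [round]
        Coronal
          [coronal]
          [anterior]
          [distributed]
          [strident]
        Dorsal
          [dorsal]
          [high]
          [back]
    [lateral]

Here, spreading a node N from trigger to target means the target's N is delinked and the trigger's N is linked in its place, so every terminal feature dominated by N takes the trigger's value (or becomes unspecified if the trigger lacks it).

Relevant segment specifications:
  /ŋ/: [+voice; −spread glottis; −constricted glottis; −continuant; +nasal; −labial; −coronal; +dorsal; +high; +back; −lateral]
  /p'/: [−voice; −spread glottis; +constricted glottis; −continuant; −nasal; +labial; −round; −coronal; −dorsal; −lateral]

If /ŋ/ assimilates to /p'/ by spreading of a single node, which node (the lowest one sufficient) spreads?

Oral Cavity

Feature comparison: [nasal], [labial], [round], [dorsal], [high], [back] differ between /ŋ/ and [b]; the remaining terminals match.
The smallest constituent containing every changed terminal is Oral Cavity — each of its daughters lacks at least one of the affected features.
Spreading Oral Cavity from /p'/ overwrites each of those terminals with /p'/'s values, yielding exactly [b].
[constricted glottis], [voice] stay as in /ŋ/ although /p'/ differs there, so no node dominating them spread; among the remaining candidates Oral Cavity is the lowest that derives the output.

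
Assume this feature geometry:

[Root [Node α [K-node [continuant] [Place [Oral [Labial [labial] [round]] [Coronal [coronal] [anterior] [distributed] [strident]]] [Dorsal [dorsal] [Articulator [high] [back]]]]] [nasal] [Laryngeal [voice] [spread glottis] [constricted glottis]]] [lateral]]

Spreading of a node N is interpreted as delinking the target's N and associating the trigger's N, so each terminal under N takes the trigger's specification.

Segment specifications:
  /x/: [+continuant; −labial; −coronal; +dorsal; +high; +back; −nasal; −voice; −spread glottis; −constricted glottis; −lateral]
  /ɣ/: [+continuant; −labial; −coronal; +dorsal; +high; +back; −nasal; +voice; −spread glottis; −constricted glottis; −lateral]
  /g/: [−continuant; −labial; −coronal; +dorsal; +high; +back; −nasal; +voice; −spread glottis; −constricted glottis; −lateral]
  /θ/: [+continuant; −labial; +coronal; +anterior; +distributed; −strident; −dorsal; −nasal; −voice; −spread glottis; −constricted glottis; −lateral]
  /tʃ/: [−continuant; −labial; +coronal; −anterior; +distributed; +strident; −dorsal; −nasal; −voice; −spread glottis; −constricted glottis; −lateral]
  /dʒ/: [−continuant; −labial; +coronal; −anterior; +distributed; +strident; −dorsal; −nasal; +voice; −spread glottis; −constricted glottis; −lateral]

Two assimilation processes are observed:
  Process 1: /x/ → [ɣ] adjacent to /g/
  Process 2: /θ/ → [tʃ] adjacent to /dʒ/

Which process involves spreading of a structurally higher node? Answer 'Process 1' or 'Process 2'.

Process 2

Process 1 alters [voice]; the lowest dominating node is [voice] (depth 3 from Root).
Process 2 alters [continuant], [anterior], [strident]; the lowest common ancestor is K-node (depth 2 from Root).
K-node is closer to Root than [voice], so Process 2 spreads the higher node.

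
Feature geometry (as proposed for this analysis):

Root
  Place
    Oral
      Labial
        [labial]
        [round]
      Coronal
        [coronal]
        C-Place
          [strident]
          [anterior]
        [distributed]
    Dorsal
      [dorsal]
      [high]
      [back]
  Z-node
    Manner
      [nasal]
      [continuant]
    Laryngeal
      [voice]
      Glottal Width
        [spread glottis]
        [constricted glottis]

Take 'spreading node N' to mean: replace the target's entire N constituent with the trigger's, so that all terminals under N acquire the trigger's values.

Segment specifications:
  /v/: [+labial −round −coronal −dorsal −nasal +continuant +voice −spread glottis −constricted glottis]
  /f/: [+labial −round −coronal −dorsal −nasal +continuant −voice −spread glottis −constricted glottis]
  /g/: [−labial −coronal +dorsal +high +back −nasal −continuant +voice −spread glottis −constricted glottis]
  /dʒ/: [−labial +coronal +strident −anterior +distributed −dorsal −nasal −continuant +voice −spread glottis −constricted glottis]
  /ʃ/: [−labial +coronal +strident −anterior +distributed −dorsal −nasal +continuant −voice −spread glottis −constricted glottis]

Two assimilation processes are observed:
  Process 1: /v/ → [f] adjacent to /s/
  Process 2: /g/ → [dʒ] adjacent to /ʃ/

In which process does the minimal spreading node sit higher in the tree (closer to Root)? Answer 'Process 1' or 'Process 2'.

Process 1: the feature that changes is [voice]; the minimal node is [voice] (depth 3).
Process 2: the features that change are [coronal], [anterior], [distributed], [strident], [dorsal], [high], [back]; the minimal node is Place (depth 1).
Place is closer to Root than [voice], so Process 2 spreads the higher node.

Process 2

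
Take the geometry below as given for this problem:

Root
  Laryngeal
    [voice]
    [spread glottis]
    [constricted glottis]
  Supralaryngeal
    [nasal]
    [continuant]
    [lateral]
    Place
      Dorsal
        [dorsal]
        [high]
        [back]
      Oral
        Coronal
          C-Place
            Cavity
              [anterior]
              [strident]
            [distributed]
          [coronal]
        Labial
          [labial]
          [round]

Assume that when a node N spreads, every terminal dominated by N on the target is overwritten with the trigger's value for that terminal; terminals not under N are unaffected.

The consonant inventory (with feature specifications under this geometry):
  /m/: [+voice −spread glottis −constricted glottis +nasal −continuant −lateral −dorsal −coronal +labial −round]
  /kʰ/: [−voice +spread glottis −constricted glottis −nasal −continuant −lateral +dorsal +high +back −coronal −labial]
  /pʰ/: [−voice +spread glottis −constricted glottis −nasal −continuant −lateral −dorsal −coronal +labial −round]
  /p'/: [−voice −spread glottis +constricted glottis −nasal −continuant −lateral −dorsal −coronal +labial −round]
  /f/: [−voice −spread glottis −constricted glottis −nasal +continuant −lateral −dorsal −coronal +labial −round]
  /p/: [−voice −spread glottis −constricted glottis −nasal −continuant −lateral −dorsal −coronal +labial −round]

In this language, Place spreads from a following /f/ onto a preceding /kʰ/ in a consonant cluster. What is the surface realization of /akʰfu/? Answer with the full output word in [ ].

The Place node dominates the terminals [dorsal], [high], [back], [anterior], [strident], [distributed], [coronal], [labial], [round].
Spreading Place from /f/ onto /kʰ/ replaces those values with /f/'s: [−dorsal], [−coronal], [+labial], [−round]. Features outside Place ([voice], [spread glottis], [constricted glottis], …) stay as in /kʰ/.
This feature bundle is that of [pʰ], so /akʰfu/ surfaces as [apʰfu].

[apʰfu]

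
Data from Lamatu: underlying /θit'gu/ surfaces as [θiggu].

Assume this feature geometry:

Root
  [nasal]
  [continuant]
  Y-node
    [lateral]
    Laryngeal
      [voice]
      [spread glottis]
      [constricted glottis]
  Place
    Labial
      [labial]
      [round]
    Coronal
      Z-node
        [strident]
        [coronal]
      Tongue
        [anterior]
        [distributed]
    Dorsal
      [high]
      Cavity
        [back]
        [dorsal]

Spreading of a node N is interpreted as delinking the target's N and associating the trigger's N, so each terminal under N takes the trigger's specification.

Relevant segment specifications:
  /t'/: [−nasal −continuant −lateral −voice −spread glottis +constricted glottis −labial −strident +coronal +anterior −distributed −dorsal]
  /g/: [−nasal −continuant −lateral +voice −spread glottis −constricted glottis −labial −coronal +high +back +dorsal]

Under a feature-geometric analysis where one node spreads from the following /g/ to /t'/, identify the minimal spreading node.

Root

Comparing /t'/ with its surface form [g], the features that change are [voice], [constricted glottis], [coronal], [anterior], [distributed], [strident], [dorsal], [high], [back].
The smallest constituent containing every changed terminal is Root — each of its daughters lacks at least one of the affected features.
Delinking /t'/'s Root and associating /g/'s Root gives precisely the feature bundle of [g].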